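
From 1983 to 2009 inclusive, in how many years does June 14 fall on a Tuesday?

4

Track June 14's weekday year by year (advancing +1, or +2 across a Feb 29):
  1983: Tue ✓  1984: Thu (+2)  1985: Fri (+1)  1986: Sat (+1)  1987: Sun (+1)
  1988: Tue (+2) ✓  1989: Wed (+1)  1990: Thu (+1)  1991: Fri (+1)  1992: Sun (+2)
  1993: Mon (+1)  1994: Tue (+1) ✓  1995: Wed (+1)  1996: Fri (+2)  1997: Sat (+1)
  1998: Sun (+1)  1999: Mon (+1)  2000: Wed (+2)  2001: Thu (+1)  2002: Fri (+1)
  2003: Sat (+1)  2004: Mon (+2)  2005: Tue (+1) ✓  2006: Wed (+1)  2007: Thu (+1)
  2008: Sat (+2)  2009: Sun (+1)
Tuesday years: 1983, 1988, 1994, 2005 — 4 in total.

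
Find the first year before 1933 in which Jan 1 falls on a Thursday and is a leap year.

Jan 1 advances by 2 weekdays after a leap year and by 1 after a common year.
1933: Jan 1 is Sunday.
1932: Friday (leap)
1931: Thursday
1930: Wednesday
1929: Tuesday
1928: Sunday (leap)
1927: Saturday
1926: Friday
1925: Thursday
1924: Tuesday (leap)
1923: Monday
1922: Sunday
1921: Saturday
1920: Thursday (leap)
1920 begins on a Thursday and is a leap year.

1920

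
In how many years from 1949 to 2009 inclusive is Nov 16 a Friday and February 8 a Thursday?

7

Check each year's weekday for Nov 16 and February 8:
  1949: Wed/Tue  1950: Thu/Wed  1951: Fri/Thu ✓  1952: Sun/Fri  1953: Mon/Sun  1954: Tue/Mon  1955: Wed/Tue  1956: Fri/Wed  1957: Sat/Fri  1958: Sun/Sat  1959: Mon/Sun  1960: Wed/Mon  1961: Thu/Wed  1962: Fri/Thu ✓  …(33 more)…  1996: Sat/Thu  1997: Sun/Sat  1998: Mon/Sun  1999: Tue/Mon  2000: Thu/Tue  2001: Fri/Thu ✓  2002: Sat/Fri  2003: Sun/Sat  2004: Tue/Sun  2005: Wed/Tue  2006: Thu/Wed  2007: Fri/Thu ✓  2008: Sun/Fri  2009: Mon/Sun
Both conditions hold in: 1951, 1962, 1973, 1979, 1990, 2001, 2007 — 7.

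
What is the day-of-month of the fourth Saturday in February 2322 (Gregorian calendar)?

25

February 1, 2322 is a Wednesday, so the first Saturday is the 4th.
The fourth Saturday is 4 + 21 = 25.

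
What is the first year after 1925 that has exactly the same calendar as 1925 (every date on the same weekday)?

1931

Two years share a calendar iff Jan 1 falls on the same weekday and both are leap or both are common. 1925: Jan 1 is Thursday, common year.
1926: Jan 1 Friday, common
1927: Jan 1 Saturday, common
1928: Jan 1 Sunday, leap
1929: Jan 1 Tuesday, common
1930: Jan 1 Wednesday, common
1931: Jan 1 Thursday, common
1931 matches on both conditions.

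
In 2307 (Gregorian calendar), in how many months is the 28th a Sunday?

Check the 28th of each month of 2307: Jan 28: Mon, Feb 28: Thu, Mar 28: Thu, Apr 28: Sun, May 28: Tue, Jun 28: Fri, Jul 28: Sun, Aug 28: Wed, Sep 28: Sat, Oct 28: Mon, Nov 28: Thu, Dec 28: Sat.
Sunday occurs in April, July — 2 months.

2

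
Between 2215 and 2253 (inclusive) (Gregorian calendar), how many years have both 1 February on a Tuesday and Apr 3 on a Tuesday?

0

Check each year's weekday for 1 February and Apr 3:
  2215: Wed/Mon  2216: Thu/Wed  2217: Sat/Thu  2218: Sun/Fri  2219: Mon/Sat  2220: Tue/Mon  2221: Thu/Tue  2222: Fri/Wed  2223: Sat/Thu  2224: Sun/Sat  2225: Tue/Sun  2226: Wed/Mon  2227: Thu/Tue  2228: Fri/Thu  …(11 more)…  2240: Sat/Fri  2241: Mon/Sat  2242: Tue/Sun  2243: Wed/Mon  2244: Thu/Wed  2245: Sat/Thu  2246: Sun/Fri  2247: Mon/Sat  2248: Tue/Mon  2249: Thu/Tue  2250: Fri/Wed  2251: Sat/Thu  2252: Sun/Sat  2253: Tue/Sun
Both conditions hold in: no year — 0.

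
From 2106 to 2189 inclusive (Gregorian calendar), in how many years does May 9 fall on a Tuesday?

Track May 9's weekday year by year (advancing +1, or +2 across a Feb 29):
  2106: Sun  2107: Mon (+1)  2108: Wed (+2)  2109: Thu (+1)  2110: Fri (+1)
  2111: Sat (+1)  2112: Mon (+2)  2113: Tue (+1) ✓  2114: Wed (+1)  2115: Thu (+1)
  2116: Sat (+2)  2117: Sun (+1)  2118: Mon (+1)  2119: Tue (+1) ✓  … (56 more years) …
  2176: Thu (+2)  2177: Fri (+1)  2178: Sat (+1)  2179: Sun (+1)  2180: Tue (+2) ✓
  2181: Wed (+1)  2182: Thu (+1)  2183: Fri (+1)  2184: Sun (+2)  2185: Mon (+1)
  2186: Tue (+1) ✓  2187: Wed (+1)  2188: Fri (+2)  2189: Sat (+1)
Tuesday years: 2113, 2119, 2124, 2130, 2141, 2147, 2152, 2158, 2169, 2175, 2180, 2186 — 12 in total.

12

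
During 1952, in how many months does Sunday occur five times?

A month of length L has five Sundays iff its first Sunday is on day ≤ L−28 (so day 1–3 in a 31-day month, 1–2 in a 30-day month, day 1 in a leap February).
Checking each month of 1952: Jan starts Tue (31d); Feb starts Fri (29d); Mar starts Sat (31d) ✓; Apr starts Tue (30d); May starts Thu (31d); Jun starts Sun (30d) ✓; Jul starts Tue (31d); Aug starts Fri (31d) ✓; Sep starts Mon (30d); Oct starts Wed (31d); Nov starts Sat (30d) ✓; Dec starts Mon (31d).
Five-Sunday months: March, June, August, November → 4.

4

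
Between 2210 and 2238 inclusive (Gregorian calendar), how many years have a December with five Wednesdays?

December has 31 days; it has five Wednesdays when Wednesday falls among the first (month-length − 28) days — i.e. when December 1 is one of Wednesday/Tuesday/Monday.
December 1 by year: 2210:Sat 2211:Sun 2212:Tue✓ 2213:Wed✓ 2214:Thu 2215:Fri 2216:Sun 2217:Mon✓ 2218:Tue✓ 2219:Wed✓ 2220:Fri 2221:Sat 2222:Sun 2223:Mon✓ 2224:Wed✓ 2225:Thu 2226:Fri 2227:Sat 2228:Mon✓ 2229:Tue✓ 2230:Wed✓ 2231:Thu 2232:Sat 2233:Sun 2234:Mon✓ 2235:Tue✓ 2236:Thu 2237:Fri 2238:Sat
Years with five Wednesdays: 2212, 2213, 2217, 2218, 2219, 2223, 2224, 2228, 2229, 2230, 2234, 2235 → 12.

12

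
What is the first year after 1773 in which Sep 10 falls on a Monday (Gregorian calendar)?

1781

From one year to the next, a fixed date's weekday advances by 1, or by 2 when a Feb 29 lies between the two dates.
1773: September 10 is Friday.
1774: Saturday (+1)
1775: Sunday (+1)
1776: Tuesday (+2)
1777: Wednesday (+1)
1778: Thursday (+1)
1779: Friday (+1)
1780: Sunday (+2)
1781: Monday (+1)
Sep 10 falls on a Monday in 1781.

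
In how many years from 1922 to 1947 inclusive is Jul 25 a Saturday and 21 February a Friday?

1

Check each year's weekday for Jul 25 and 21 February:
  1922: Tue/Tue  1923: Wed/Wed  1924: Fri/Thu  1925: Sat/Sat  1926: Sun/Sun  1927: Mon/Mon  1928: Wed/Tue  1929: Thu/Thu  1930: Fri/Fri  1931: Sat/Sat  1932: Mon/Sun  1933: Tue/Tue  1934: Wed/Wed  1935: Thu/Thu  1936: Sat/Fri ✓  1937: Sun/Sun  1938: Mon/Mon  1939: Tue/Tue  1940: Thu/Wed  1941: Fri/Fri  1942: Sat/Sat  1943: Sun/Sun  1944: Tue/Mon  1945: Wed/Wed  1946: Thu/Thu  1947: Fri/Fri
Both conditions hold in: 1936 — 1.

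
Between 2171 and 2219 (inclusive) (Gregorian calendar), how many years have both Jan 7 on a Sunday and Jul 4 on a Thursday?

Check each year's weekday for Jan 7 and Jul 4:
  2171: Mon/Thu  2172: Tue/Sat  2173: Thu/Sun  2174: Fri/Mon  2175: Sat/Tue  2176: Sun/Thu ✓  2177: Tue/Fri  2178: Wed/Sat  2179: Thu/Sun  2180: Fri/Tue  2181: Sun/Wed  2182: Mon/Thu  2183: Tue/Fri  2184: Wed/Sun  …(21 more)…  2206: Tue/Fri  2207: Wed/Sat  2208: Thu/Mon  2209: Sat/Tue  2210: Sun/Wed  2211: Mon/Thu  2212: Tue/Sat  2213: Thu/Sun  2214: Fri/Mon  2215: Sat/Tue  2216: Sun/Thu ✓  2217: Tue/Fri  2218: Wed/Sat  2219: Thu/Sun
Both conditions hold in: 2176, 2216 — 2.

2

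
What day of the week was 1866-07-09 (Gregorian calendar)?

Monday

January 1, 1866 is a Monday.
July 9 is day 190 of the year, i.e. 189 days after Jan 1.
189 mod 7 = 0, so advance 0 weekdays from Monday: Monday.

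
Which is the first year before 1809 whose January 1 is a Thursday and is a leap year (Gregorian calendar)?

Jan 1 advances by 2 weekdays after a leap year and by 1 after a common year.
1809: Jan 1 is Sunday.
1808: Friday (leap)
1807: Thursday
1806: Wednesday
1805: Tuesday
1804: Sunday (leap)
1803: Saturday
1802: Friday
1801: Thursday
1800: Wednesday
1799: Tuesday
1798: Monday
1797: Sunday
1796: Friday (leap)
1795: Thursday
1794: Wednesday
1793: Tuesday
1792: Sunday (leap)
1791: Saturday
1790: Friday
1789: Thursday
1788: Tuesday (leap)
1787: Monday
1786: Sunday
1785: Saturday
1784: Thursday (leap)
1784 begins on a Thursday and is a leap year.

1784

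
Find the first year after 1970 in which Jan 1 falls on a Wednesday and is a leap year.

1992

Jan 1 advances by 2 weekdays after a leap year and by 1 after a common year.
1970: Jan 1 is Thursday.
1971: Friday
1972: Saturday (leap)
1973: Monday
1974: Tuesday
1975: Wednesday
1976: Thursday (leap)
1977: Saturday
1978: Sunday
1979: Monday
1980: Tuesday (leap)
1981: Thursday
1982: Friday
1983: Saturday
1984: Sunday (leap)
1985: Tuesday
1986: Wednesday
1987: Thursday
1988: Friday (leap)
1989: Sunday
1990: Monday
1991: Tuesday
1992: Wednesday (leap)
1992 begins on a Wednesday and is a leap year.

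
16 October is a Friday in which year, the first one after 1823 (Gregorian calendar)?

From one year to the next, a fixed date's weekday advances by 1, or by 2 when a Feb 29 lies between the two dates.
1823: October 16 is Thursday.
1824: Saturday (+2)
1825: Sunday (+1)
1826: Monday (+1)
1827: Tuesday (+1)
1828: Thursday (+2)
1829: Friday (+1)
16 October falls on a Friday in 1829.

1829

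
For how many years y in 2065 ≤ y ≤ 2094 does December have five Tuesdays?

13

December has 31 days; it has five Tuesdays when Tuesday falls among the first (month-length − 28) days — i.e. when December 1 is one of Tuesday/Monday/Sunday.
December 1 by year: 2065:Tue✓ 2066:Wed 2067:Thu 2068:Sat 2069:Sun✓ 2070:Mon✓ 2071:Tue✓ 2072:Thu 2073:Fri 2074:Sat 2075:Sun✓ 2076:Tue✓ 2077:Wed 2078:Thu 2079:Fri 2080:Sun✓ 2081:Mon✓ 2082:Tue✓ 2083:Wed 2084:Fri 2085:Sat 2086:Sun✓ 2087:Mon✓ 2088:Wed 2089:Thu 2090:Fri 2091:Sat 2092:Mon✓ 2093:Tue✓ 2094:Wed
Years with five Tuesdays: 2065, 2069, 2070, 2071, 2075, 2076, 2080, 2081, 2082, 2086, 2087, 2092, 2093 → 13.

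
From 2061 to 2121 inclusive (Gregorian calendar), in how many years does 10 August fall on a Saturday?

Track 10 August's weekday year by year (advancing +1, or +2 across a Feb 29):
  2061: Wed  2062: Thu (+1)  2063: Fri (+1)  2064: Sun (+2)  2065: Mon (+1)
  2066: Tue (+1)  2067: Wed (+1)  2068: Fri (+2)  2069: Sat (+1) ✓  2070: Sun (+1)
  2071: Mon (+1)  2072: Wed (+2)  2073: Thu (+1)  2074: Fri (+1)  … (33 more years) …
  2108: Fri (+2)  2109: Sat (+1) ✓  2110: Sun (+1)  2111: Mon (+1)  2112: Wed (+2)
  2113: Thu (+1)  2114: Fri (+1)  2115: Sat (+1) ✓  2116: Mon (+2)  2117: Tue (+1)
  2118: Wed (+1)  2119: Thu (+1)  2120: Sat (+2) ✓  2121: Sun (+1)
Saturday years: 2069, 2075, 2080, 2086, 2097, 2109, 2115, 2120 — 8 in total.

8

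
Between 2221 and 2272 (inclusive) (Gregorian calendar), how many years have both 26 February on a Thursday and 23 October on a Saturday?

2

Check each year's weekday for 26 February and 23 October:
  2221: Mon/Tue  2222: Tue/Wed  2223: Wed/Thu  2224: Thu/Sat ✓  2225: Sat/Sun  2226: Sun/Mon  2227: Mon/Tue  2228: Tue/Thu  2229: Thu/Fri  2230: Fri/Sat  2231: Sat/Sun  2232: Sun/Tue  2233: Tue/Wed  2234: Wed/Thu  …(24 more)…  2259: Sat/Sun  2260: Sun/Tue  2261: Tue/Wed  2262: Wed/Thu  2263: Thu/Fri  2264: Fri/Sun  2265: Sun/Mon  2266: Mon/Tue  2267: Tue/Wed  2268: Wed/Fri  2269: Fri/Sat  2270: Sat/Sun  2271: Sun/Mon  2272: Mon/Wed
Both conditions hold in: 2224, 2252 — 2.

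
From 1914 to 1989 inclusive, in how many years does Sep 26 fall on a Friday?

Track Sep 26's weekday year by year (advancing +1, or +2 across a Feb 29):
  1914: Sat  1915: Sun (+1)  1916: Tue (+2)  1917: Wed (+1)  1918: Thu (+1)
  1919: Fri (+1) ✓  1920: Sun (+2)  1921: Mon (+1)  1922: Tue (+1)  1923: Wed (+1)
  1924: Fri (+2) ✓  1925: Sat (+1)  1926: Sun (+1)  1927: Mon (+1)  … (48 more years) …
  1976: Sun (+2)  1977: Mon (+1)  1978: Tue (+1)  1979: Wed (+1)  1980: Fri (+2) ✓
  1981: Sat (+1)  1982: Sun (+1)  1983: Mon (+1)  1984: Wed (+2)  1985: Thu (+1)
  1986: Fri (+1) ✓  1987: Sat (+1)  1988: Mon (+2)  1989: Tue (+1)
Friday years: 1919, 1924, 1930, 1941, 1947, 1952, 1958, 1969, 1975, 1980, 1986 — 11 in total.

11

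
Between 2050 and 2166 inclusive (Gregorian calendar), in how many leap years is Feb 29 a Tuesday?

Leap years in 2050–2166: 28 of them.
Feb 29 weekday advances by 5 (mod 7) from one leap year to the next four years later (or differs when a century non-leap intervenes).
Leap-day weekdays: 2052:Thu 2056:Tue✓ 2060:Sun 2064:Fri 2068:Wed 2072:Mon 2076:Sat 2080:Thu 2084:Tue✓ 2088:Sun 2092:Fri 2096:Wed 2104:Fri 2108:Wed 2112:Mon 2116:Sat 2120:Thu 2124:Tue✓ 2128:Sun 2132:Fri 2136:Wed 2140:Mon 2144:Sat 2148:Thu 2152:Tue✓ 2156:Sun 2160:Fri 2164:Wed
Tuesday: 2056, 2084, 2124, 2152 → 4.

4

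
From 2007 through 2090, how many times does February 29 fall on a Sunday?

Leap years in 2007–2090: 21 of them.
Feb 29 weekday advances by 5 (mod 7) from one leap year to the next four years later (or differs when a century non-leap intervenes).
Leap-day weekdays: 2008:Fri 2012:Wed 2016:Mon 2020:Sat 2024:Thu 2028:Tue 2032:Sun✓ 2036:Fri 2040:Wed 2044:Mon 2048:Sat 2052:Thu 2056:Tue 2060:Sun✓ 2064:Fri 2068:Wed 2072:Mon 2076:Sat 2080:Thu 2084:Tue 2088:Sun✓
Sunday: 2032, 2060, 2088 → 3.

3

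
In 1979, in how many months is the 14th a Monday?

1

Check the 14th of each month of 1979: Jan 14: Sun, Feb 14: Wed, Mar 14: Wed, Apr 14: Sat, May 14: Mon, Jun 14: Thu, Jul 14: Sat, Aug 14: Tue, Sep 14: Fri, Oct 14: Sun, Nov 14: Wed, Dec 14: Fri.
Monday occurs in May — 1 month.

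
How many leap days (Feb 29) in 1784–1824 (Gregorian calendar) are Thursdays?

Leap years in 1784–1824: 10 of them.
Feb 29 weekday advances by 5 (mod 7) from one leap year to the next four years later (or differs when a century non-leap intervenes).
Leap-day weekdays: 1784:Sun 1788:Fri 1792:Wed 1796:Mon 1804:Wed 1808:Mon 1812:Sat 1816:Thu✓ 1820:Tue 1824:Sun
Thursday: 1816 → 1.

1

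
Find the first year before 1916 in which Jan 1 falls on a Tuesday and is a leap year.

1884

Jan 1 advances by 2 weekdays after a leap year and by 1 after a common year.
1916: Jan 1 is Saturday (leap).
1915: Friday
1914: Thursday
1913: Wednesday
1912: Monday (leap)
1911: Sunday
1910: Saturday
1909: Friday
1908: Wednesday (leap)
1907: Tuesday
1906: Monday
1905: Sunday
1904: Friday (leap)
1903: Thursday
1902: Wednesday
1901: Tuesday
1900: Monday
1899: Sunday
1898: Saturday
1897: Friday
1896: Wednesday (leap)
1895: Tuesday
1894: Monday
1893: Sunday
1892: Friday (leap)
1891: Thursday
1890: Wednesday
1889: Tuesday
1888: Sunday (leap)
1887: Saturday
1886: Friday
1885: Thursday
1884: Tuesday (leap)
1884 begins on a Tuesday and is a leap year.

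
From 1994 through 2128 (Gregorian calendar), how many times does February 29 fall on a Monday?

Leap years in 1994–2128: 33 of them.
Feb 29 weekday advances by 5 (mod 7) from one leap year to the next four years later (or differs when a century non-leap intervenes).
Leap-day weekdays: 1996:Thu 2000:Tue 2004:Sun 2008:Fri 2012:Wed 2016:Mon✓ 2020:Sat 2024:Thu 2028:Tue 2032:Sun 2036:Fri 2040:Wed 2044:Mon✓ …(7 more)… 2076:Sat 2080:Thu 2084:Tue 2088:Sun 2092:Fri 2096:Wed 2104:Fri 2108:Wed 2112:Mon✓ 2116:Sat 2120:Thu 2124:Tue 2128:Sun
Monday: 2016, 2044, 2072, 2112 → 4.

4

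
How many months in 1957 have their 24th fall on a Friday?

1

Check the 24th of each month of 1957: Jan 24: Thu, Feb 24: Sun, Mar 24: Sun, Apr 24: Wed, May 24: Fri, Jun 24: Mon, Jul 24: Wed, Aug 24: Sat, Sep 24: Tue, Oct 24: Thu, Nov 24: Sun, Dec 24: Tue.
Friday occurs in May — 1 month.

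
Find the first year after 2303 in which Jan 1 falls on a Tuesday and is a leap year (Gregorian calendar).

Jan 1 advances by 2 weekdays after a leap year and by 1 after a common year.
2303: Jan 1 is Thursday.
2304: Friday (leap)
2305: Sunday
2306: Monday
2307: Tuesday
2308: Wednesday (leap)
2309: Friday
2310: Saturday
2311: Sunday
2312: Monday (leap)
2313: Wednesday
2314: Thursday
2315: Friday
2316: Saturday (leap)
2317: Monday
2318: Tuesday
2319: Wednesday
2320: Thursday (leap)
2321: Saturday
2322: Sunday
2323: Monday
2324: Tuesday (leap)
2324 begins on a Tuesday and is a leap year.

2324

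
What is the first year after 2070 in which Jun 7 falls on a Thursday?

From one year to the next, a fixed date's weekday advances by 1, or by 2 when a Feb 29 lies between the two dates.
2070: June 7 is Saturday.
2071: Sunday (+1)
2072: Tuesday (+2)
2073: Wednesday (+1)
2074: Thursday (+1)
Jun 7 falls on a Thursday in 2074.

2074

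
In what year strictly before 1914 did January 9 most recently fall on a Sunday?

1910

From one year to the next, a fixed date's weekday advances by 1, or by 2 when a Feb 29 lies between the two dates.
1914: January 9 is Friday.
1913: Thursday (−1)
1912: Tuesday (−2)
1911: Monday (−1)
1910: Sunday (−1)
January 9 falls on a Sunday in 1910.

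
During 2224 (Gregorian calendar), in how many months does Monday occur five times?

A month of length L has five Mondays iff its first Monday is on day ≤ L−28 (so day 1–3 in a 31-day month, 1–2 in a 30-day month, day 1 in a leap February).
Checking each month of 2224: Jan starts Thu (31d); Feb starts Sun (29d); Mar starts Mon (31d) ✓; Apr starts Thu (30d); May starts Sat (31d) ✓; Jun starts Tue (30d); Jul starts Thu (31d); Aug starts Sun (31d) ✓; Sep starts Wed (30d); Oct starts Fri (31d); Nov starts Mon (30d) ✓; Dec starts Wed (31d).
Five-Monday months: March, May, August, November → 4.

4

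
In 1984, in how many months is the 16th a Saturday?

Check the 16th of each month of 1984: Jan 16: Mon, Feb 16: Thu, Mar 16: Fri, Apr 16: Mon, May 16: Wed, Jun 16: Sat, Jul 16: Mon, Aug 16: Thu, Sep 16: Sun, Oct 16: Tue, Nov 16: Fri, Dec 16: Sun.
Saturday occurs in June — 1 month.

1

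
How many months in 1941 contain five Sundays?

4

A month of length L has five Sundays iff its first Sunday is on day ≤ L−28 (so day 1–3 in a 31-day month, 1–2 in a 30-day month, day 1 in a leap February).
Checking each month of 1941: Jan starts Wed (31d); Feb starts Sat (28d); Mar starts Sat (31d) ✓; Apr starts Tue (30d); May starts Thu (31d); Jun starts Sun (30d) ✓; Jul starts Tue (31d); Aug starts Fri (31d) ✓; Sep starts Mon (30d); Oct starts Wed (31d); Nov starts Sat (30d) ✓; Dec starts Mon (31d).
Five-Sunday months: March, June, August, November → 4.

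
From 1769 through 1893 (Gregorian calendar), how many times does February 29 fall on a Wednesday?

5

Leap years in 1769–1893: 30 of them.
Feb 29 weekday advances by 5 (mod 7) from one leap year to the next four years later (or differs when a century non-leap intervenes).
Leap-day weekdays: 1772:Sat 1776:Thu 1780:Tue 1784:Sun 1788:Fri 1792:Wed✓ 1796:Mon 1804:Wed✓ 1808:Mon 1812:Sat 1816:Thu 1820:Tue 1824:Sun …(4 more)… 1844:Thu 1848:Tue 1852:Sun 1856:Fri 1860:Wed✓ 1864:Mon 1868:Sat 1872:Thu 1876:Tue 1880:Sun 1884:Fri 1888:Wed✓ 1892:Mon
Wednesday: 1792, 1804, 1832, 1860, 1888 → 5.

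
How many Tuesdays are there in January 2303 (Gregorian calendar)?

4

January 2303 has 31 days and begins on Thursday.
The first Tuesday is January 6.
Tuesdays fall on 6, 13, 20, 27 — that's 4.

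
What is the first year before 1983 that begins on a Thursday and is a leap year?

1976

Jan 1 advances by 2 weekdays after a leap year and by 1 after a common year.
1983: Jan 1 is Saturday.
1982: Friday
1981: Thursday
1980: Tuesday (leap)
1979: Monday
1978: Sunday
1977: Saturday
1976: Thursday (leap)
1976 begins on a Thursday and is a leap year.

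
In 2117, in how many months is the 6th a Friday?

1

Check the 6th of each month of 2117: Jan 6: Wed, Feb 6: Sat, Mar 6: Sat, Apr 6: Tue, May 6: Thu, Jun 6: Sun, Jul 6: Tue, Aug 6: Fri, Sep 6: Mon, Oct 6: Wed, Nov 6: Sat, Dec 6: Mon.
Friday occurs in August — 1 month.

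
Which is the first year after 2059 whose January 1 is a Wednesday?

2070

Jan 1 advances by 2 weekdays after a leap year and by 1 after a common year.
2059: Jan 1 is Wednesday.
2060: Thursday (leap)
2061: Saturday
2062: Sunday
2063: Monday
2064: Tuesday (leap)
2065: Thursday
2066: Friday
2067: Saturday
2068: Sunday (leap)
2069: Tuesday
2070: Wednesday
2070 begins on a Wednesday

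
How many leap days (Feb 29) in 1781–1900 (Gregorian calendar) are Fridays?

4

Leap years in 1781–1900: 28 of them.
Feb 29 weekday advances by 5 (mod 7) from one leap year to the next four years later (or differs when a century non-leap intervenes).
Leap-day weekdays: 1784:Sun 1788:Fri✓ 1792:Wed 1796:Mon 1804:Wed 1808:Mon 1812:Sat 1816:Thu 1820:Tue 1824:Sun 1828:Fri✓ 1832:Wed 1836:Mon 1840:Sat 1844:Thu 1848:Tue 1852:Sun 1856:Fri✓ 1860:Wed 1864:Mon 1868:Sat 1872:Thu 1876:Tue 1880:Sun 1884:Fri✓ 1888:Wed 1892:Mon 1896:Sat
Friday: 1788, 1828, 1856, 1884 → 4.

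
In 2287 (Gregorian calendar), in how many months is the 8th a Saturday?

Check the 8th of each month of 2287: Jan 8: Sat, Feb 8: Tue, Mar 8: Tue, Apr 8: Fri, May 8: Sun, Jun 8: Wed, Jul 8: Fri, Aug 8: Mon, Sep 8: Thu, Oct 8: Sat, Nov 8: Tue, Dec 8: Thu.
Saturday occurs in January, October — 2 months.

2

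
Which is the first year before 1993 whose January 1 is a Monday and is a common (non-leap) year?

Jan 1 advances by 2 weekdays after a leap year and by 1 after a common year.
1993: Jan 1 is Friday.
1992: Wednesday (leap)
1991: Tuesday
1990: Monday
1990 begins on a Monday and is a common year.

1990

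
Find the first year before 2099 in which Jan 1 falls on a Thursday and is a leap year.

2088

Jan 1 advances by 2 weekdays after a leap year and by 1 after a common year.
2099: Jan 1 is Thursday.
2098: Wednesday
2097: Tuesday
2096: Sunday (leap)
2095: Saturday
2094: Friday
2093: Thursday
2092: Tuesday (leap)
2091: Monday
2090: Sunday
2089: Saturday
2088: Thursday (leap)
2088 begins on a Thursday and is a leap year.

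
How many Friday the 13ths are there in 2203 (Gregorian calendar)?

Check the 13th of each month of 2203: Jan 13: Thu, Feb 13: Sun, Mar 13: Sun, Apr 13: Wed, May 13: Fri, Jun 13: Mon, Jul 13: Wed, Aug 13: Sat, Sep 13: Tue, Oct 13: Thu, Nov 13: Sun, Dec 13: Tue.
Friday occurs in May — 1 month.

1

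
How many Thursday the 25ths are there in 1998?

Check the 25th of each month of 1998: Jan 25: Sun, Feb 25: Wed, Mar 25: Wed, Apr 25: Sat, May 25: Mon, Jun 25: Thu, Jul 25: Sat, Aug 25: Tue, Sep 25: Fri, Oct 25: Sun, Nov 25: Wed, Dec 25: Fri.
Thursday occurs in June — 1 month.

1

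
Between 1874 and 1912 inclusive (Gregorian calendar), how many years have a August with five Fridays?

August has 31 days; it has five Fridays when Friday falls among the first (month-length − 28) days — i.e. when August 1 is one of Friday/Thursday/Wednesday.
August 1 by year: 1874:Sat 1875:Sun 1876:Tue 1877:Wed✓ 1878:Thu✓ 1879:Fri✓ 1880:Sun 1881:Mon 1882:Tue 1883:Wed✓ 1884:Fri✓ 1885:Sat 1886:Sun 1887:Mon 1888:Wed✓ …(9 more)… 1898:Mon 1899:Tue 1900:Wed✓ 1901:Thu✓ 1902:Fri✓ 1903:Sat 1904:Mon 1905:Tue 1906:Wed✓ 1907:Thu✓ 1908:Sat 1909:Sun 1910:Mon 1911:Tue 1912:Thu✓
Years with five Fridays: 1877, 1878, 1879, 1883, 1884, 1888, 1889, 1890, 1894, 1895, 1900, 1901, 1902, 1906, 1907, 1912 → 16.

16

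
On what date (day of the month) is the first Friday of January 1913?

January 1, 1913 is a Wednesday, so the first Friday is the 3rd.
The first Friday is 3 + 0 = 3.

3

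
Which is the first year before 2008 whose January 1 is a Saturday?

2005

Jan 1 advances by 2 weekdays after a leap year and by 1 after a common year.
2008: Jan 1 is Tuesday (leap).
2007: Monday
2006: Sunday
2005: Saturday
2005 begins on a Saturday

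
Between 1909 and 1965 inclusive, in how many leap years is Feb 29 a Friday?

Leap years in 1909–1965: 14 of them.
Feb 29 weekday advances by 5 (mod 7) from one leap year to the next four years later (or differs when a century non-leap intervenes).
Leap-day weekdays: 1912:Thu 1916:Tue 1920:Sun 1924:Fri✓ 1928:Wed 1932:Mon 1936:Sat 1940:Thu 1944:Tue 1948:Sun 1952:Fri✓ 1956:Wed 1960:Mon 1964:Sat
Friday: 1924, 1952 → 2.

2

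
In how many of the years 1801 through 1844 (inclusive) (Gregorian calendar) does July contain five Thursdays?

July has 31 days; it has five Thursdays when Thursday falls among the first (month-length − 28) days — i.e. when July 1 is one of Thursday/Wednesday/Tuesday.
July 1 by year: 1801:Wed✓ 1802:Thu✓ 1803:Fri 1804:Sun 1805:Mon 1806:Tue✓ 1807:Wed✓ 1808:Fri 1809:Sat 1810:Sun 1811:Mon 1812:Wed✓ 1813:Thu✓ 1814:Fri 1815:Sat …(14 more)… 1830:Thu✓ 1831:Fri 1832:Sun 1833:Mon 1834:Tue✓ 1835:Wed✓ 1836:Fri 1837:Sat 1838:Sun 1839:Mon 1840:Wed✓ 1841:Thu✓ 1842:Fri 1843:Sat 1844:Mon
Years with five Thursdays: 1801, 1802, 1806, 1807, 1812, 1813, 1817, 1818, 1819, 1823, 1824, 1828, 1829, 1830, 1834, 1835, 1840, 1841 → 18.

18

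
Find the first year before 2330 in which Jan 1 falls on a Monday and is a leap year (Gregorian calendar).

2312

Jan 1 advances by 2 weekdays after a leap year and by 1 after a common year.
2330: Jan 1 is Wednesday.
2329: Tuesday
2328: Sunday (leap)
2327: Saturday
2326: Friday
2325: Thursday
2324: Tuesday (leap)
2323: Monday
2322: Sunday
2321: Saturday
2320: Thursday (leap)
2319: Wednesday
2318: Tuesday
2317: Monday
2316: Saturday (leap)
2315: Friday
2314: Thursday
2313: Wednesday
2312: Monday (leap)
2312 begins on a Monday and is a leap year.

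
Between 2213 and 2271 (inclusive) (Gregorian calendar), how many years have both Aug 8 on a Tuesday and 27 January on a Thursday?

2

Check each year's weekday for Aug 8 and 27 January:
  2213: Sun/Wed  2214: Mon/Thu  2215: Tue/Fri  2216: Thu/Sat  2217: Fri/Mon  2218: Sat/Tue  2219: Sun/Wed  2220: Tue/Thu ✓  2221: Wed/Sat  2222: Thu/Sun  2223: Fri/Mon  2224: Sun/Tue  2225: Mon/Thu  2226: Tue/Fri  …(31 more)…  2258: Sun/Wed  2259: Mon/Thu  2260: Wed/Fri  2261: Thu/Sun  2262: Fri/Mon  2263: Sat/Tue  2264: Mon/Wed  2265: Tue/Fri  2266: Wed/Sat  2267: Thu/Sun  2268: Sat/Mon  2269: Sun/Wed  2270: Mon/Thu  2271: Tue/Fri
Both conditions hold in: 2220, 2248 — 2.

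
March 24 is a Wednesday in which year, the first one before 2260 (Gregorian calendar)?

2258

From one year to the next, a fixed date's weekday advances by 1, or by 2 when a Feb 29 lies between the two dates.
2260: March 24 is Saturday.
2259: Thursday (−2)
2258: Wednesday (−1)
March 24 falls on a Wednesday in 2258.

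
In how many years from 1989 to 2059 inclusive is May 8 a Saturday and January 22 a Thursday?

2

Check each year's weekday for May 8 and January 22:
  1989: Mon/Sun  1990: Tue/Mon  1991: Wed/Tue  1992: Fri/Wed  1993: Sat/Fri  1994: Sun/Sat  1995: Mon/Sun  1996: Wed/Mon  1997: Thu/Wed  1998: Fri/Thu  1999: Sat/Fri  2000: Mon/Sat  2001: Tue/Mon  2002: Wed/Tue  …(43 more)…  2046: Tue/Mon  2047: Wed/Tue  2048: Fri/Wed  2049: Sat/Fri  2050: Sun/Sat  2051: Mon/Sun  2052: Wed/Mon  2053: Thu/Wed  2054: Fri/Thu  2055: Sat/Fri  2056: Mon/Sat  2057: Tue/Mon  2058: Wed/Tue  2059: Thu/Wed
Both conditions hold in: 2004, 2032 — 2.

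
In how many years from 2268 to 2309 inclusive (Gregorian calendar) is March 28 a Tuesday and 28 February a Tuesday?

5

Check each year's weekday for March 28 and 28 February:
  2268: Sat/Fri  2269: Sun/Sun  2270: Mon/Mon  2271: Tue/Tue ✓  2272: Thu/Wed  2273: Fri/Fri  2274: Sat/Sat  2275: Sun/Sun  2276: Tue/Mon  2277: Wed/Wed  2278: Thu/Thu  2279: Fri/Fri  2280: Sun/Sat  2281: Mon/Mon  …(14 more)…  2296: Sat/Fri  2297: Sun/Sun  2298: Mon/Mon  2299: Tue/Tue ✓  2300: Wed/Wed  2301: Thu/Thu  2302: Fri/Fri  2303: Sat/Sat  2304: Mon/Sun  2305: Tue/Tue ✓  2306: Wed/Wed  2307: Thu/Thu  2308: Sat/Fri  2309: Sun/Sun
Both conditions hold in: 2271, 2282, 2293, 2299, 2305 — 5.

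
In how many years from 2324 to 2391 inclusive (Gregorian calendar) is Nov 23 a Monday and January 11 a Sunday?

8

Check each year's weekday for Nov 23 and January 11:
  2324: Sun/Fri  2325: Mon/Sun ✓  2326: Tue/Mon  2327: Wed/Tue  2328: Fri/Wed  2329: Sat/Fri  2330: Sun/Sat  2331: Mon/Sun ✓  2332: Wed/Mon  2333: Thu/Wed  2334: Fri/Thu  2335: Sat/Fri  2336: Mon/Sat  2337: Tue/Mon  …(40 more)…  2378: Thu/Wed  2379: Fri/Thu  2380: Sun/Fri  2381: Mon/Sun ✓  2382: Tue/Mon  2383: Wed/Tue  2384: Fri/Wed  2385: Sat/Fri  2386: Sun/Sat  2387: Mon/Sun ✓  2388: Wed/Mon  2389: Thu/Wed  2390: Fri/Thu  2391: Sat/Fri
Both conditions hold in: 2325, 2331, 2342, 2353, 2359, 2370, 2381, 2387 — 8.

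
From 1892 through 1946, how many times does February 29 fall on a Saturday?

3

Leap years in 1892–1946: 13 of them.
Feb 29 weekday advances by 5 (mod 7) from one leap year to the next four years later (or differs when a century non-leap intervenes).
Leap-day weekdays: 1892:Mon 1896:Sat✓ 1904:Mon 1908:Sat✓ 1912:Thu 1916:Tue 1920:Sun 1924:Fri 1928:Wed 1932:Mon 1936:Sat✓ 1940:Thu 1944:Tue
Saturday: 1896, 1908, 1936 → 3.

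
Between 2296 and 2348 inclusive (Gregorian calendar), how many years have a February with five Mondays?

2

February has 28 days (29 in leap years); it has five Mondays when Monday falls among the first (month-length − 28) days — i.e. when February 1 is Monday in a leap year (never in a common year).
February 1 by year: 2296:Sat 2297:Mon 2298:Tue 2299:Wed 2300:Thu 2301:Fri 2302:Sat 2303:Sun 2304:Mon✓ 2305:Wed 2306:Thu 2307:Fri 2308:Sat 2309:Mon 2310:Tue …(23 more)… 2334:Thu 2335:Fri 2336:Sat 2337:Mon 2338:Tue 2339:Wed 2340:Thu 2341:Sat 2342:Sun 2343:Mon 2344:Tue 2345:Thu 2346:Fri 2347:Sat 2348:Sun
Years with five Mondays: 2304, 2332 → 2.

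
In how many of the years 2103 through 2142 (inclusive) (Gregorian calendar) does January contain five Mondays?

January has 31 days; it has five Mondays when Monday falls among the first (month-length − 28) days — i.e. when January 1 is one of Monday/Sunday/Saturday.
January 1 by year: 2103:Mon✓ 2104:Tue 2105:Thu 2106:Fri 2107:Sat✓ 2108:Sun✓ 2109:Tue 2110:Wed 2111:Thu 2112:Fri 2113:Sun✓ 2114:Mon✓ 2115:Tue 2116:Wed 2117:Fri …(10 more)… 2128:Thu 2129:Sat✓ 2130:Sun✓ 2131:Mon✓ 2132:Tue 2133:Thu 2134:Fri 2135:Sat✓ 2136:Sun✓ 2137:Tue 2138:Wed 2139:Thu 2140:Fri 2141:Sun✓ 2142:Mon✓
Years with five Mondays: 2103, 2107, 2108, 2113, 2114, 2118, 2119, 2120, 2124, 2125, 2129, 2130, 2131, 2135, 2136, 2141, 2142 → 17.

17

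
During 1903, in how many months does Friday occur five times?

A month of length L has five Fridays iff its first Friday is on day ≤ L−28 (so day 1–3 in a 31-day month, 1–2 in a 30-day month, day 1 in a leap February).
Checking each month of 1903: Jan starts Thu (31d) ✓; Feb starts Sun (28d); Mar starts Sun (31d); Apr starts Wed (30d); May starts Fri (31d) ✓; Jun starts Mon (30d); Jul starts Wed (31d) ✓; Aug starts Sat (31d); Sep starts Tue (30d); Oct starts Thu (31d) ✓; Nov starts Sun (30d); Dec starts Tue (31d).
Five-Friday months: January, May, July, October → 4.

4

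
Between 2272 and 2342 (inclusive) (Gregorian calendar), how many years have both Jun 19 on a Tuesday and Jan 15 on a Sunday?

Check each year's weekday for Jun 19 and Jan 15:
  2272: Wed/Mon  2273: Thu/Wed  2274: Fri/Thu  2275: Sat/Fri  2276: Mon/Sat  2277: Tue/Mon  2278: Wed/Tue  2279: Thu/Wed  2280: Sat/Thu  2281: Sun/Sat  2282: Mon/Sun  2283: Tue/Mon  2284: Thu/Tue  2285: Fri/Thu  …(43 more)…  2329: Wed/Tue  2330: Thu/Wed  2331: Fri/Thu  2332: Sun/Fri  2333: Mon/Sun  2334: Tue/Mon  2335: Wed/Tue  2336: Fri/Wed  2337: Sat/Fri  2338: Sun/Sat  2339: Mon/Sun  2340: Wed/Mon  2341: Thu/Wed  2342: Fri/Thu
Both conditions hold in: 2288, 2328 — 2.

2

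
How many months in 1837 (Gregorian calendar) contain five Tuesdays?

A month of length L has five Tuesdays iff its first Tuesday is on day ≤ L−28 (so day 1–3 in a 31-day month, 1–2 in a 30-day month, day 1 in a leap February).
Checking each month of 1837: Jan starts Sun (31d) ✓; Feb starts Wed (28d); Mar starts Wed (31d); Apr starts Sat (30d); May starts Mon (31d) ✓; Jun starts Thu (30d); Jul starts Sat (31d); Aug starts Tue (31d) ✓; Sep starts Fri (30d); Oct starts Sun (31d) ✓; Nov starts Wed (30d); Dec starts Fri (31d).
Five-Tuesday months: January, May, August, October → 4.

4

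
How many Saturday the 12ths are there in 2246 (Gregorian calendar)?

2

Check the 12th of each month of 2246: Jan 12: Mon, Feb 12: Thu, Mar 12: Thu, Apr 12: Sun, May 12: Tue, Jun 12: Fri, Jul 12: Sun, Aug 12: Wed, Sep 12: Sat, Oct 12: Mon, Nov 12: Thu, Dec 12: Sat.
Saturday occurs in September, December — 2 months.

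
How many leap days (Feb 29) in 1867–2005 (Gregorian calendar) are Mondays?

Leap years in 1867–2005: 34 of them.
Feb 29 weekday advances by 5 (mod 7) from one leap year to the next four years later (or differs when a century non-leap intervenes).
Leap-day weekdays: 1868:Sat 1872:Thu 1876:Tue 1880:Sun 1884:Fri 1888:Wed 1892:Mon✓ 1896:Sat 1904:Mon✓ 1908:Sat 1912:Thu 1916:Tue 1920:Sun …(8 more)… 1956:Wed 1960:Mon✓ 1964:Sat 1968:Thu 1972:Tue 1976:Sun 1980:Fri 1984:Wed 1988:Mon✓ 1992:Sat 1996:Thu 2000:Tue 2004:Sun
Monday: 1892, 1904, 1932, 1960, 1988 → 5.

5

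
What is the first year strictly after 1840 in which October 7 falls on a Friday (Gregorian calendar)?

From one year to the next, a fixed date's weekday advances by 1, or by 2 when a Feb 29 lies between the two dates.
1840: October 7 is Wednesday.
1841: Thursday (+1)
1842: Friday (+1)
October 7 falls on a Friday in 1842.

1842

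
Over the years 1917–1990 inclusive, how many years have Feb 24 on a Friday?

Track Feb 24's weekday year by year (advancing +1, or +2 across a Feb 29):
  1917: Sat  1918: Sun (+1)  1919: Mon (+1)  1920: Tue (+1)  1921: Thu (+2)
  1922: Fri (+1) ✓  1923: Sat (+1)  1924: Sun (+1)  1925: Tue (+2)  1926: Wed (+1)
  1927: Thu (+1)  1928: Fri (+1) ✓  1929: Sun (+2)  1930: Mon (+1)  … (46 more years) …
  1977: Thu (+2)  1978: Fri (+1) ✓  1979: Sat (+1)  1980: Sun (+1)  1981: Tue (+2)
  1982: Wed (+1)  1983: Thu (+1)  1984: Fri (+1) ✓  1985: Sun (+2)  1986: Mon (+1)
  1987: Tue (+1)  1988: Wed (+1)  1989: Fri (+2) ✓  1990: Sat (+1)
Friday years: 1922, 1928, 1933, 1939, 1950, 1956, 1961, 1967, 1978, 1984, 1989 — 11 in total.

11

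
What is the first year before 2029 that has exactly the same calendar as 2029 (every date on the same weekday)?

2018

Two years share a calendar iff Jan 1 falls on the same weekday and both are leap or both are common. 2029: Jan 1 is Monday, common year.
2028: Jan 1 Saturday, leap
2027: Jan 1 Friday, common
2026: Jan 1 Thursday, common
2025: Jan 1 Wednesday, common
2024: Jan 1 Monday, leap
2023: Jan 1 Sunday, common
2022: Jan 1 Saturday, common
2021: Jan 1 Friday, common
2020: Jan 1 Wednesday, leap
2019: Jan 1 Tuesday, common
2018: Jan 1 Monday, common
2018 matches on both conditions.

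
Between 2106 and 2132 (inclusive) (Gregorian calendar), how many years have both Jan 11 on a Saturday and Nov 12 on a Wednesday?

Check each year's weekday for Jan 11 and Nov 12:
  2106: Mon/Fri  2107: Tue/Sat  2108: Wed/Mon  2109: Fri/Tue  2110: Sat/Wed ✓  2111: Sun/Thu  2112: Mon/Sat  2113: Wed/Sun  2114: Thu/Mon  2115: Fri/Tue  2116: Sat/Thu  2117: Mon/Fri  2118: Tue/Sat  2119: Wed/Sun  2120: Thu/Tue  2121: Sat/Wed ✓  2122: Sun/Thu  2123: Mon/Fri  2124: Tue/Sun  2125: Thu/Mon  2126: Fri/Tue  2127: Sat/Wed ✓  2128: Sun/Fri  2129: Tue/Sat  2130: Wed/Sun  2131: Thu/Mon  2132: Fri/Wed
Both conditions hold in: 2110, 2121, 2127 — 3.

3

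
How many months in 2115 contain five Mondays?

A month of length L has five Mondays iff its first Monday is on day ≤ L−28 (so day 1–3 in a 31-day month, 1–2 in a 30-day month, day 1 in a leap February).
Checking each month of 2115: Jan starts Tue (31d); Feb starts Fri (28d); Mar starts Fri (31d); Apr starts Mon (30d) ✓; May starts Wed (31d); Jun starts Sat (30d); Jul starts Mon (31d) ✓; Aug starts Thu (31d); Sep starts Sun (30d) ✓; Oct starts Tue (31d); Nov starts Fri (30d); Dec starts Sun (31d) ✓.
Five-Monday months: April, July, September, December → 4.

4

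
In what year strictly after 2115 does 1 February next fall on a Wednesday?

2119

From one year to the next, a fixed date's weekday advances by 1, or by 2 when a Feb 29 lies between the two dates.
2115: February 1 is Friday.
2116: Saturday (+1)
2117: Monday (+2)
2118: Tuesday (+1)
2119: Wednesday (+1)
1 February falls on a Wednesday in 2119.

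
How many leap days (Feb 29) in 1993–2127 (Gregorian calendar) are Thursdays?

5

Leap years in 1993–2127: 32 of them.
Feb 29 weekday advances by 5 (mod 7) from one leap year to the next four years later (or differs when a century non-leap intervenes).
Leap-day weekdays: 1996:Thu✓ 2000:Tue 2004:Sun 2008:Fri 2012:Wed 2016:Mon 2020:Sat 2024:Thu✓ 2028:Tue 2032:Sun 2036:Fri 2040:Wed 2044:Mon …(6 more)… 2072:Mon 2076:Sat 2080:Thu✓ 2084:Tue 2088:Sun 2092:Fri 2096:Wed 2104:Fri 2108:Wed 2112:Mon 2116:Sat 2120:Thu✓ 2124:Tue
Thursday: 1996, 2024, 2052, 2080, 2120 → 5.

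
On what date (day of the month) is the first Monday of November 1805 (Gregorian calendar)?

4

November 1, 1805 is a Friday, so the first Monday is the 4th.
The first Monday is 4 + 0 = 4.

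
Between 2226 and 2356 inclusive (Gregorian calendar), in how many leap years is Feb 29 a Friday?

5

Leap years in 2226–2356: 32 of them.
Feb 29 weekday advances by 5 (mod 7) from one leap year to the next four years later (or differs when a century non-leap intervenes).
Leap-day weekdays: 2228:Fri✓ 2232:Wed 2236:Mon 2240:Sat 2244:Thu 2248:Tue 2252:Sun 2256:Fri✓ 2260:Wed 2264:Mon 2268:Sat 2272:Thu 2276:Tue …(6 more)… 2308:Sat 2312:Thu 2316:Tue 2320:Sun 2324:Fri✓ 2328:Wed 2332:Mon 2336:Sat 2340:Thu 2344:Tue 2348:Sun 2352:Fri✓ 2356:Wed
Friday: 2228, 2256, 2284, 2324, 2352 → 5.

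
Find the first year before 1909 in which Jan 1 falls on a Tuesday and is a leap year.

1884

Jan 1 advances by 2 weekdays after a leap year and by 1 after a common year.
1909: Jan 1 is Friday.
1908: Wednesday (leap)
1907: Tuesday
1906: Monday
1905: Sunday
1904: Friday (leap)
1903: Thursday
1902: Wednesday
1901: Tuesday
1900: Monday
1899: Sunday
1898: Saturday
1897: Friday
1896: Wednesday (leap)
1895: Tuesday
1894: Monday
1893: Sunday
1892: Friday (leap)
1891: Thursday
1890: Wednesday
1889: Tuesday
1888: Sunday (leap)
1887: Saturday
1886: Friday
1885: Thursday
1884: Tuesday (leap)
1884 begins on a Tuesday and is a leap year.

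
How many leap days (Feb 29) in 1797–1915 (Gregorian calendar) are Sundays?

3

Leap years in 1797–1915: 27 of them.
Feb 29 weekday advances by 5 (mod 7) from one leap year to the next four years later (or differs when a century non-leap intervenes).
Leap-day weekdays: 1804:Wed 1808:Mon 1812:Sat 1816:Thu 1820:Tue 1824:Sun✓ 1828:Fri 1832:Wed 1836:Mon 1840:Sat 1844:Thu 1848:Tue 1852:Sun✓ 1856:Fri 1860:Wed 1864:Mon 1868:Sat 1872:Thu 1876:Tue 1880:Sun✓ 1884:Fri 1888:Wed 1892:Mon 1896:Sat 1904:Mon 1908:Sat 1912:Thu
Sunday: 1824, 1852, 1880 → 3.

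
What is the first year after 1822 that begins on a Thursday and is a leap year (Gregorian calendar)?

1824

Jan 1 advances by 2 weekdays after a leap year and by 1 after a common year.
1822: Jan 1 is Tuesday.
1823: Wednesday
1824: Thursday (leap)
1824 begins on a Thursday and is a leap year.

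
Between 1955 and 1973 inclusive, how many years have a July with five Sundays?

July has 31 days; it has five Sundays when Sunday falls among the first (month-length − 28) days — i.e. when July 1 is one of Sunday/Saturday/Friday.
July 1 by year: 1955:Fri✓ 1956:Sun✓ 1957:Mon 1958:Tue 1959:Wed 1960:Fri✓ 1961:Sat✓ 1962:Sun✓ 1963:Mon 1964:Wed 1965:Thu 1966:Fri✓ 1967:Sat✓ 1968:Mon 1969:Tue 1970:Wed 1971:Thu 1972:Sat✓ 1973:Sun✓
Years with five Sundays: 1955, 1956, 1960, 1961, 1962, 1966, 1967, 1972, 1973 → 9.

9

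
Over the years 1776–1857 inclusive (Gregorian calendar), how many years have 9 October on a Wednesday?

12

Track 9 October's weekday year by year (advancing +1, or +2 across a Feb 29):
  1776: Wed ✓  1777: Thu (+1)  1778: Fri (+1)  1779: Sat (+1)  1780: Mon (+2)
  1781: Tue (+1)  1782: Wed (+1) ✓  1783: Thu (+1)  1784: Sat (+2)  1785: Sun (+1)
  1786: Mon (+1)  1787: Tue (+1)  1788: Thu (+2)  1789: Fri (+1)  … (54 more years) …
  1844: Wed (+2) ✓  1845: Thu (+1)  1846: Fri (+1)  1847: Sat (+1)  1848: Mon (+2)
  1849: Tue (+1)  1850: Wed (+1) ✓  1851: Thu (+1)  1852: Sat (+2)  1853: Sun (+1)
  1854: Mon (+1)  1855: Tue (+1)  1856: Thu (+2)  1857: Fri (+1)
Wednesday years: 1776, 1782, 1793, 1799, 1805, 1811, 1816, 1822, 1833, 1839, 1844, 1850 — 12 in total.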